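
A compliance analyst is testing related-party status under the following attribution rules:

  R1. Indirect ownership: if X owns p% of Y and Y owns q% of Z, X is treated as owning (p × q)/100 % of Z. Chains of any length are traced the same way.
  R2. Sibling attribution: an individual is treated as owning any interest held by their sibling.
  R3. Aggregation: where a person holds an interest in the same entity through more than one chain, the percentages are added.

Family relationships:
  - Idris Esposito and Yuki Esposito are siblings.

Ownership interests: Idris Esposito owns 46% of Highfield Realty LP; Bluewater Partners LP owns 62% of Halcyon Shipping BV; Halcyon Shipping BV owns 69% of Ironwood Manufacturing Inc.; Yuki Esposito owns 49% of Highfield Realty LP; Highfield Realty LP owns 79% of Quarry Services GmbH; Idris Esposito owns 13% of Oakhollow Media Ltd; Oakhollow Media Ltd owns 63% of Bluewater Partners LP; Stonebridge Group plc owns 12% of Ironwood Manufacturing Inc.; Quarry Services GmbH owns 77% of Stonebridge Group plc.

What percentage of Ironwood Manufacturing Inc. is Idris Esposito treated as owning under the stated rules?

By sibling attribution (R2), Idris Esposito is treated as also owning Yuki Esposito's interest in Highfield Realty LP, giving 46% + 49% = 95%.
Chain via Oakhollow Media Ltd → Bluewater Partners LP → Halcyon Shipping BV (R1): 13% × 63% × 62% × 69% = 3.503682% of Ironwood Manufacturing Inc.
Chain via Highfield Realty LP → Quarry Services GmbH → Stonebridge Group plc (R1): 95% × 79% × 77% × 12% = 6.93462% of Ironwood Manufacturing Inc.
Aggregating (R3): 3.503682% + 6.93462% = 10.438302%.

10.438302%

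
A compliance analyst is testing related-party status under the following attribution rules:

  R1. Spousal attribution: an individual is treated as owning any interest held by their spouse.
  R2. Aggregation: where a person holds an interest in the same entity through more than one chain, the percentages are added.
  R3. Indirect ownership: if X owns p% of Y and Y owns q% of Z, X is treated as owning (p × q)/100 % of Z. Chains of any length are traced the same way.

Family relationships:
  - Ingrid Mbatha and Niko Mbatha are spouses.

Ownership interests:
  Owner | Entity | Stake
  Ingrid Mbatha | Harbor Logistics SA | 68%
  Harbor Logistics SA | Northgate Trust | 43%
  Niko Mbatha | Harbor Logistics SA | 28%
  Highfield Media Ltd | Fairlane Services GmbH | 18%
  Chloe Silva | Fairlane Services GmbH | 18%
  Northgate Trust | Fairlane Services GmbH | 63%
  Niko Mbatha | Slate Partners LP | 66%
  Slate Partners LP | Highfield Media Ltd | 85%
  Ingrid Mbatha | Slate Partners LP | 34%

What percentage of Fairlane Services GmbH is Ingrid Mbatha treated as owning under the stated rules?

By spousal attribution (R1), Ingrid Mbatha is treated as also owning Niko Mbatha's interest in Harbor Logistics SA, giving 68% + 28% = 96%.
By spousal attribution (R1), Ingrid Mbatha is treated as also owning Niko Mbatha's interest in Slate Partners LP, giving 34% + 66% = 100%.
Chain via Harbor Logistics SA → Northgate Trust (R3): 96% × 43% × 63% = 26.0064% of Fairlane Services GmbH.
Chain via Slate Partners LP → Highfield Media Ltd (R3): 100% × 85% × 18% = 15.3% of Fairlane Services GmbH.
Aggregating (R2): 26.0064% + 15.3% = 41.3064%.

41.3064%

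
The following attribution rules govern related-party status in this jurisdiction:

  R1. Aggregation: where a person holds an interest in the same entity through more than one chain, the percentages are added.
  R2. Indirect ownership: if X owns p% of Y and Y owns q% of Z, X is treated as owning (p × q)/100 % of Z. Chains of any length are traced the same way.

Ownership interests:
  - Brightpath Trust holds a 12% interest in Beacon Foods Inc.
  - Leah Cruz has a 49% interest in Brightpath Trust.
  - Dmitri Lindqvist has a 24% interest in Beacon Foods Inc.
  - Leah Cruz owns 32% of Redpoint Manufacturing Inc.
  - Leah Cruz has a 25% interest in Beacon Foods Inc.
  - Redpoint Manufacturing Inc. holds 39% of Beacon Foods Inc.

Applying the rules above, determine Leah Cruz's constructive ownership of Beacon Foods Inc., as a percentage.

Chain via Redpoint Manufacturing Inc. (R2): 32% × 39% = 12.48% of Beacon Foods Inc.
Chain via Brightpath Trust (R2): 49% × 12% = 5.88% of Beacon Foods Inc.
Direct interest in Beacon Foods Inc: 25%.
Aggregating (R1): 12.48% + 5.88% + 25% = 43.36%.

43.36%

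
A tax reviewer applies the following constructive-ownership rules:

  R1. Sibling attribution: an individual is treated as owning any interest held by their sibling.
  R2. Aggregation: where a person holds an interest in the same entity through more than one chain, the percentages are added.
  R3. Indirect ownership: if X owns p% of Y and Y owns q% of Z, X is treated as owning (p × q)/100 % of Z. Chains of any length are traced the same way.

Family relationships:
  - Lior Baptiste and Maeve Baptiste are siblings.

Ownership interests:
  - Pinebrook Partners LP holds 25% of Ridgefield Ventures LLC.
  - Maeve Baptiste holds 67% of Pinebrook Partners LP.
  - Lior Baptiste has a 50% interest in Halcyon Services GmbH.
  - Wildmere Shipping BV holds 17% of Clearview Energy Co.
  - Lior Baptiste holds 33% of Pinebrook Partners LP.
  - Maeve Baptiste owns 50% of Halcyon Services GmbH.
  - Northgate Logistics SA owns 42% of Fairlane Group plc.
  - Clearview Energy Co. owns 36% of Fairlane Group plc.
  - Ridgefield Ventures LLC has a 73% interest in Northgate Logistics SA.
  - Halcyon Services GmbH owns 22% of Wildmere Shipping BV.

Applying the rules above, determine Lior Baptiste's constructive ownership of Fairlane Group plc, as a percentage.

9.0114%

By sibling attribution (R1), Lior Baptiste is treated as also owning Maeve Baptiste's interest in Pinebrook Partners LP, giving 33% + 67% = 100%.
By sibling attribution (R1), Lior Baptiste is treated as also owning Maeve Baptiste's interest in Halcyon Services GmbH, giving 50% + 50% = 100%.
Chain via Pinebrook Partners LP → Ridgefield Ventures LLC → Northgate Logistics SA (R3): 100% × 25% × 73% × 42% = 7.665% of Fairlane Group plc.
Chain via Halcyon Services GmbH → Wildmere Shipping BV → Clearview Energy Co. (R3): 100% × 22% × 17% × 36% = 1.3464% of Fairlane Group plc.
Aggregating (R2): 7.665% + 1.3464% = 9.0114%.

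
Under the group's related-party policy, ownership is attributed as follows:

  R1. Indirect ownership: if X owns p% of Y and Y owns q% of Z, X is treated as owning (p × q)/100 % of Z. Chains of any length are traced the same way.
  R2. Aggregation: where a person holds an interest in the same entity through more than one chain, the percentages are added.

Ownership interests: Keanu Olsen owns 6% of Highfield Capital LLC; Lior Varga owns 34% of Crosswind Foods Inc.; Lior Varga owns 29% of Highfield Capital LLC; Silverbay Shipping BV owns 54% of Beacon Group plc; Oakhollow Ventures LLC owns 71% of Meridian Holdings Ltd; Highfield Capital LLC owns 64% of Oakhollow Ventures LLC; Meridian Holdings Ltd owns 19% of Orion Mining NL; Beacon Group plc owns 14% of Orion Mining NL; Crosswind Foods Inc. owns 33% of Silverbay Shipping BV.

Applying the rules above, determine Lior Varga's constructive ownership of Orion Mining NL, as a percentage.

3.351976%

Chain via Crosswind Foods Inc. → Silverbay Shipping BV → Beacon Group plc (R1): 34% × 33% × 54% × 14% = 0.848232% of Orion Mining NL.
Chain via Highfield Capital LLC → Oakhollow Ventures LLC → Meridian Holdings Ltd (R1): 29% × 64% × 71% × 19% = 2.503744% of Orion Mining NL.
Aggregating (R2): 0.848232% + 2.503744% = 3.351976%.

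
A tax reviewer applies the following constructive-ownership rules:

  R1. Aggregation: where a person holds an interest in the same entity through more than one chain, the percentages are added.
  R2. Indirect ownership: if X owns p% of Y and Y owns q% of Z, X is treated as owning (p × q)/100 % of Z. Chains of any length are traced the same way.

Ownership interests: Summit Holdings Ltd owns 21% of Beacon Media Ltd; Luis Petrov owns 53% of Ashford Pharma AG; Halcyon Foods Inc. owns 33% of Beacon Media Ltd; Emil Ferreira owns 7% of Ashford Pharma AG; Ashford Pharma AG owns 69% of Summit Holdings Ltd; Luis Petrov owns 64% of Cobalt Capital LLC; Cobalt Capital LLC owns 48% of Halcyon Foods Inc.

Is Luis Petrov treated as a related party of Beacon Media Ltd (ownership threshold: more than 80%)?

No

Chain via Ashford Pharma AG → Summit Holdings Ltd (R2): 53% × 69% × 21% = 7.6797% of Beacon Media Ltd.
Chain via Cobalt Capital LLC → Halcyon Foods Inc. (R2): 64% × 48% × 33% = 10.1376% of Beacon Media Ltd.
Aggregating (R1): 7.6797% + 10.1376% = 17.8173%.
17.8173% does not exceed the 80% threshold, so Luis is not a related party to Beacon Media Ltd.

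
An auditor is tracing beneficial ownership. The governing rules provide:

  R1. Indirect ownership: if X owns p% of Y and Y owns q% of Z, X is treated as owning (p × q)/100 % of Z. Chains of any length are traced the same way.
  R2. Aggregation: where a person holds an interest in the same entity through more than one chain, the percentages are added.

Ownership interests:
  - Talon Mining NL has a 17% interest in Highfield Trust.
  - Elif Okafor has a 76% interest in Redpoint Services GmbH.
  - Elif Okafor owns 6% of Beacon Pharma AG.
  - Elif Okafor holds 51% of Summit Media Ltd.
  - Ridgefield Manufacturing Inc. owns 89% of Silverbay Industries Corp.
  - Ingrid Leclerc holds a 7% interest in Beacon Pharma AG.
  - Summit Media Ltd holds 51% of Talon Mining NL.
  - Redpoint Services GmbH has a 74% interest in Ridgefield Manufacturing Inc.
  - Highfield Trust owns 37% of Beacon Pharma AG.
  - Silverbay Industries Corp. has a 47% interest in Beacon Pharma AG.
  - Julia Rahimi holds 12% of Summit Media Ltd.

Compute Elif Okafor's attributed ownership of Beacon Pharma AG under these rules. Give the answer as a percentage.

Chain via Redpoint Services GmbH → Ridgefield Manufacturing Inc. → Silverbay Industries Corp. (R1): 76% × 74% × 89% × 47% = 23.525192% of Beacon Pharma AG.
Chain via Summit Media Ltd → Talon Mining NL → Highfield Trust (R1): 51% × 51% × 17% × 37% = 1.636029% of Beacon Pharma AG.
Direct interest in Beacon Pharma AG: 6%.
Aggregating (R2): 23.525192% + 1.636029% + 6% = 31.161221%.

31.161221%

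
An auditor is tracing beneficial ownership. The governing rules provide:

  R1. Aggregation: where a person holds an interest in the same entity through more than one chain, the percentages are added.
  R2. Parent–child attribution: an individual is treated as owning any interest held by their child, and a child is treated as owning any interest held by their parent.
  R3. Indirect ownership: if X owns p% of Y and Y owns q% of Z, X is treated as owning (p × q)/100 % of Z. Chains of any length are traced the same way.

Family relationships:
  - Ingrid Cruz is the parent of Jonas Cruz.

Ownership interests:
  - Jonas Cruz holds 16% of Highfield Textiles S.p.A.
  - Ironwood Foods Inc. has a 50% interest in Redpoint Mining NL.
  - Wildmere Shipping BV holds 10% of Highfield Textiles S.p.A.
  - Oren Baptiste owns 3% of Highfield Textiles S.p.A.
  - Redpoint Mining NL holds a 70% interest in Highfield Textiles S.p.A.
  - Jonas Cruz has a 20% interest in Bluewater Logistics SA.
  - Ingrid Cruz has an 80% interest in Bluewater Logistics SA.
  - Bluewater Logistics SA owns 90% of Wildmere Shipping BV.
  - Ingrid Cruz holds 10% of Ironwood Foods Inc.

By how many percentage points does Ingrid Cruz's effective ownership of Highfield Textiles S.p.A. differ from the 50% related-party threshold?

By parent–child attribution (R2), Ingrid Cruz is treated as also owning Jonas Cruz's interest in Bluewater Logistics SA, giving 80% + 20% = 100%.
By parent–child attribution (R2), Ingrid Cruz is treated as owning Jonas Cruz's 16% interest in Highfield Textiles S.p.A.
Chain via Ironwood Foods Inc. → Redpoint Mining NL (R3): 10% × 50% × 70% = 3.5% of Highfield Textiles S.p.A.
Chain via Bluewater Logistics SA → Wildmere Shipping BV (R3): 100% × 90% × 10% = 9% of Highfield Textiles S.p.A.
Direct interest in Highfield Textiles S.p.A: 16%.
Aggregating (R1): 3.5% + 9% + 16% = 28.5%.
28.5% falls short of the 50% threshold by 21.5 percentage points.

21.5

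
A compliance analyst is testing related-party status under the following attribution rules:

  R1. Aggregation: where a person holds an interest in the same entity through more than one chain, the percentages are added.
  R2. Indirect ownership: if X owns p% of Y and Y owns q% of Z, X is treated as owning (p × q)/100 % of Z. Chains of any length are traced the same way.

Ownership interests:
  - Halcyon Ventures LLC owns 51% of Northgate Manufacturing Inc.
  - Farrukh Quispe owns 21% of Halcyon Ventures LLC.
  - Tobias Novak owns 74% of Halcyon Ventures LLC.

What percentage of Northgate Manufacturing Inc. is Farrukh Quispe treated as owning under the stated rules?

Chain via Halcyon Ventures LLC (R2): 21% × 51% = 10.71% of Northgate Manufacturing Inc.

10.71%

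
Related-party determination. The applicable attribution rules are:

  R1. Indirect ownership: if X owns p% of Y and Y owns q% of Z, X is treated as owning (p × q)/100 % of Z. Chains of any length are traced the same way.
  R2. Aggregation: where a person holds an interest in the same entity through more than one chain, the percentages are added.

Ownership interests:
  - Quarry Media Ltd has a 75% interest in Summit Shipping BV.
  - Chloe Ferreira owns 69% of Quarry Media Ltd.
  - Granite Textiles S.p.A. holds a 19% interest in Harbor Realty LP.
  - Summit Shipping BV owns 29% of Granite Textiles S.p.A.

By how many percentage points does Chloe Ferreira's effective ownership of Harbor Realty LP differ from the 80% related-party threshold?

Chain via Quarry Media Ltd → Summit Shipping BV → Granite Textiles S.p.A. (R1): 69% × 75% × 29% × 19% = 2.851425% of Harbor Realty LP.
2.851425% falls short of the 80% threshold by 77.148575 percentage points.

77.148575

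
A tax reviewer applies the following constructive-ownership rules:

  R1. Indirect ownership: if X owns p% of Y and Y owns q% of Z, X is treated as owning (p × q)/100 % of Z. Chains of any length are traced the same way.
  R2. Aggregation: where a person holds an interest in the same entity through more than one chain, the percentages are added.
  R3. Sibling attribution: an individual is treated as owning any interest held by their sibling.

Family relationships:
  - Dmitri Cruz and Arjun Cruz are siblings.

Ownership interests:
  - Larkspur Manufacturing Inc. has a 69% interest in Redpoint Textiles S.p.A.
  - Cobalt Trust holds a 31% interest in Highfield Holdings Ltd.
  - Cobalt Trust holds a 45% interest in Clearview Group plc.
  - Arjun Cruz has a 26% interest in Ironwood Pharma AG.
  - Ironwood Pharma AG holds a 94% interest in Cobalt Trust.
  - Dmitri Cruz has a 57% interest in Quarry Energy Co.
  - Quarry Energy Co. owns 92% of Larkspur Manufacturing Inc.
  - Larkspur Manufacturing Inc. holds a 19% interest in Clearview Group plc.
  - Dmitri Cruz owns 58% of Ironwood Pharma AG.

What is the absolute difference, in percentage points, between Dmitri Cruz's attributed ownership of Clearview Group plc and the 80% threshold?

By sibling attribution (R3), Dmitri Cruz is treated as also owning Arjun Cruz's interest in Ironwood Pharma AG, giving 58% + 26% = 84%.
Chain via Ironwood Pharma AG → Cobalt Trust (R1): 84% × 94% × 45% = 35.532% of Clearview Group plc.
Chain via Quarry Energy Co. → Larkspur Manufacturing Inc. (R1): 57% × 92% × 19% = 9.9636% of Clearview Group plc.
Aggregating (R2): 35.532% + 9.9636% = 45.4956%.
45.4956% falls short of the 80% threshold by 34.5044 percentage points.

34.5044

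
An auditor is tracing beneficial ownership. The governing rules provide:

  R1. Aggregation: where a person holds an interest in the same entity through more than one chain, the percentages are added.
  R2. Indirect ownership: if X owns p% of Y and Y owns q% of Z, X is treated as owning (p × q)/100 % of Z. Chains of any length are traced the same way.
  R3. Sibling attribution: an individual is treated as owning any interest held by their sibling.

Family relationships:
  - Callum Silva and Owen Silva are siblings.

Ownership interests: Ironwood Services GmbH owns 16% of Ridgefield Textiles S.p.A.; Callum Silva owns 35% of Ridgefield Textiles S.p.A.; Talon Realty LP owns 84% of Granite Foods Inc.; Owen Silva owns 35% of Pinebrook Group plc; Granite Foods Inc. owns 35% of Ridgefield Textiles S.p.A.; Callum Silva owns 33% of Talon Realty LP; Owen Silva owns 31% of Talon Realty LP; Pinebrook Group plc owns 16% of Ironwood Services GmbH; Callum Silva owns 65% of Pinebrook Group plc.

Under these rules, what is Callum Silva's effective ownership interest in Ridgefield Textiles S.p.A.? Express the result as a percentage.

56.376%

By sibling attribution (R3), Callum Silva is treated as also owning Owen Silva's interest in Talon Realty LP, giving 33% + 31% = 64%.
By sibling attribution (R3), Callum Silva is treated as also owning Owen Silva's interest in Pinebrook Group plc, giving 65% + 35% = 100%.
Chain via Talon Realty LP → Granite Foods Inc. (R2): 64% × 84% × 35% = 18.816% of Ridgefield Textiles S.p.A.
Chain via Pinebrook Group plc → Ironwood Services GmbH (R2): 100% × 16% × 16% = 2.56% of Ridgefield Textiles S.p.A.
Direct interest in Ridgefield Textiles S.p.A: 35%.
Aggregating (R1): 18.816% + 2.56% + 35% = 56.376%.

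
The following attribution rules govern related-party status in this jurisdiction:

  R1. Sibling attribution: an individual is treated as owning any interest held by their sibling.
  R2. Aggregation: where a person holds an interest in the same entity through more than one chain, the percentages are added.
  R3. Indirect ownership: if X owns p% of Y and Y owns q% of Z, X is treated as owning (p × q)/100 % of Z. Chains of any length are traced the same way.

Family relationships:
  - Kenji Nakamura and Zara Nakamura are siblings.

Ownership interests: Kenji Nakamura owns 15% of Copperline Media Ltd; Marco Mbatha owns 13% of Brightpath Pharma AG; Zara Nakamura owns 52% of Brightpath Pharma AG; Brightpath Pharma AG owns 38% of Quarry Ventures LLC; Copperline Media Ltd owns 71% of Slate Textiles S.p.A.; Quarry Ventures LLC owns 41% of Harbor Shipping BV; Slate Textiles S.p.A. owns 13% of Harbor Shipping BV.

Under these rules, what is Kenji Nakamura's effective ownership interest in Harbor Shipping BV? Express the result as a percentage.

9.4861%

By sibling attribution (R1), Kenji Nakamura is treated as owning Zara Nakamura's 52% interest in Brightpath Pharma AG.
Chain via Copperline Media Ltd → Slate Textiles S.p.A. (R3): 15% × 71% × 13% = 1.3845% of Harbor Shipping BV.
Chain via Brightpath Pharma AG → Quarry Ventures LLC (R3): 52% × 38% × 41% = 8.1016% of Harbor Shipping BV.
Aggregating (R2): 1.3845% + 8.1016% = 9.4861%.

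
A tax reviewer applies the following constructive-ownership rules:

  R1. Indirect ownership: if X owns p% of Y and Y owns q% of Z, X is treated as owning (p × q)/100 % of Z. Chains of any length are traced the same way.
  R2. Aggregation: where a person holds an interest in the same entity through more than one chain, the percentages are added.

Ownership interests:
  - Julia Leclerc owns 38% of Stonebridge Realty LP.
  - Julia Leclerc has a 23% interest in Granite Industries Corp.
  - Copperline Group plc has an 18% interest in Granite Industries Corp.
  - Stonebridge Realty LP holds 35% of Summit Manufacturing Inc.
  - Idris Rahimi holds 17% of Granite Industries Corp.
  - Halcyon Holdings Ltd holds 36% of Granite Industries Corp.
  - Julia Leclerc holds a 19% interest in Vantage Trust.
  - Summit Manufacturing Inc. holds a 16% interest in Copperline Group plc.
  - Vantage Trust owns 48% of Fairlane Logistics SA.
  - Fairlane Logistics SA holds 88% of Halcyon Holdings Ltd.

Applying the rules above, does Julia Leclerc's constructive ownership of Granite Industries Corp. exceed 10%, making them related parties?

Chain via Stonebridge Realty LP → Summit Manufacturing Inc. → Copperline Group plc (R1): 38% × 35% × 16% × 18% = 0.38304% of Granite Industries Corp.
Chain via Vantage Trust → Fairlane Logistics SA → Halcyon Holdings Ltd (R1): 19% × 48% × 88% × 36% = 2.889216% of Granite Industries Corp.
Direct interest in Granite Industries Corp: 23%.
Aggregating (R2): 0.38304% + 2.889216% + 23% = 26.272256%.
26.272256% exceeds the 10% threshold, so Julia is a related party to Granite Industries Corp.

Yes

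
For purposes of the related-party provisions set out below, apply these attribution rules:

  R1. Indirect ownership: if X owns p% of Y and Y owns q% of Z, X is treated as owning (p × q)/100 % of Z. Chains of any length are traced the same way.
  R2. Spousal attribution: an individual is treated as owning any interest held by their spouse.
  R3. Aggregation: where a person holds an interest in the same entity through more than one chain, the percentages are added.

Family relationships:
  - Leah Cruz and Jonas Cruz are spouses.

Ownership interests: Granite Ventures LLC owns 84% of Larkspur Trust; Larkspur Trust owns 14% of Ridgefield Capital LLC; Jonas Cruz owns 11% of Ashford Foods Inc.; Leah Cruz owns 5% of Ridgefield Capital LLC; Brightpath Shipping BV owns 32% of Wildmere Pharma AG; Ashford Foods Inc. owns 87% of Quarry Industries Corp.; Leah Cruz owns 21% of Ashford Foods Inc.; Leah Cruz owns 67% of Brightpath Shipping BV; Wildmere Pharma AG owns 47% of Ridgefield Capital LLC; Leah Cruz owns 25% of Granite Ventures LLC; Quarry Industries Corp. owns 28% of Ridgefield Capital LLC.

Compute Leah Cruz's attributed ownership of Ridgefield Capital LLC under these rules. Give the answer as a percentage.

By spousal attribution (R2), Leah Cruz is treated as also owning Jonas Cruz's interest in Ashford Foods Inc, giving 21% + 11% = 32%.
Chain via Ashford Foods Inc. → Quarry Industries Corp. (R1): 32% × 87% × 28% = 7.7952% of Ridgefield Capital LLC.
Chain via Granite Ventures LLC → Larkspur Trust (R1): 25% × 84% × 14% = 2.94% of Ridgefield Capital LLC.
Chain via Brightpath Shipping BV → Wildmere Pharma AG (R1): 67% × 32% × 47% = 10.0768% of Ridgefield Capital LLC.
Direct interest in Ridgefield Capital LLC: 5%.
Aggregating (R3): 7.7952% + 2.94% + 10.0768% + 5% = 25.812%.

25.812%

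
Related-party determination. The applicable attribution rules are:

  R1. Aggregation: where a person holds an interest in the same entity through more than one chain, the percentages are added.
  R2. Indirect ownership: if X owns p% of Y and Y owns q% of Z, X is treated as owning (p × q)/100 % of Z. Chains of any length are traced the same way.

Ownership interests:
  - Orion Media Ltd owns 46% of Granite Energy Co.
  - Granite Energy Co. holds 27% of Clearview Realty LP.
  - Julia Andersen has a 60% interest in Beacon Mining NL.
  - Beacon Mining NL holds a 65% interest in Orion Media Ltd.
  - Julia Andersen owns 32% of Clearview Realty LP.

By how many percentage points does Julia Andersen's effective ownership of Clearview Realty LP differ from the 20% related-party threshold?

16.8438

Chain via Beacon Mining NL → Orion Media Ltd → Granite Energy Co. (R2): 60% × 65% × 46% × 27% = 4.8438% of Clearview Realty LP.
Direct interest in Clearview Realty LP: 32%.
Aggregating (R1): 4.8438% + 32% = 36.8438%.
36.8438% exceeds the 20% threshold by 16.8438 percentage points.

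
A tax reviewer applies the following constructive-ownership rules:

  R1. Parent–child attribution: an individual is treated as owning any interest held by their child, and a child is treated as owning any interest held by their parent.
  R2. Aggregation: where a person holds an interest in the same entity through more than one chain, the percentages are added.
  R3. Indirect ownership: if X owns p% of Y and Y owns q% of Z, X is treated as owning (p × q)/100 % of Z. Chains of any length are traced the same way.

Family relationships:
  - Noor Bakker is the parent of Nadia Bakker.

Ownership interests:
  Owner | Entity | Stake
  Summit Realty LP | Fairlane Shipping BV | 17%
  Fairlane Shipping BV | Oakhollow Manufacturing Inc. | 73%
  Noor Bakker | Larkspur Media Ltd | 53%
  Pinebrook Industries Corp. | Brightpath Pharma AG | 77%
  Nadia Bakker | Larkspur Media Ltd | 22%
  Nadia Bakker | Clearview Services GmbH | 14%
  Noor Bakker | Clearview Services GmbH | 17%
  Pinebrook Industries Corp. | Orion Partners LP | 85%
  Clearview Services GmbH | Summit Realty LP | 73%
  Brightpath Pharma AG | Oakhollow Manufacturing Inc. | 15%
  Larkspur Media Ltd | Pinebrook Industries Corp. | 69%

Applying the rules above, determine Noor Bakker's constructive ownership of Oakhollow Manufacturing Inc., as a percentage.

By parent–child attribution (R1), Noor Bakker is treated as also owning Nadia Bakker's interest in Larkspur Media Ltd, giving 53% + 22% = 75%.
By parent–child attribution (R1), Noor Bakker is treated as also owning Nadia Bakker's interest in Clearview Services GmbH, giving 17% + 14% = 31%.
Chain via Larkspur Media Ltd → Pinebrook Industries Corp. → Brightpath Pharma AG (R3): 75% × 69% × 77% × 15% = 5.977125% of Oakhollow Manufacturing Inc.
Chain via Clearview Services GmbH → Summit Realty LP → Fairlane Shipping BV (R3): 31% × 73% × 17% × 73% = 2.808383% of Oakhollow Manufacturing Inc.
Aggregating (R2): 5.977125% + 2.808383% = 8.785508%.

8.785508%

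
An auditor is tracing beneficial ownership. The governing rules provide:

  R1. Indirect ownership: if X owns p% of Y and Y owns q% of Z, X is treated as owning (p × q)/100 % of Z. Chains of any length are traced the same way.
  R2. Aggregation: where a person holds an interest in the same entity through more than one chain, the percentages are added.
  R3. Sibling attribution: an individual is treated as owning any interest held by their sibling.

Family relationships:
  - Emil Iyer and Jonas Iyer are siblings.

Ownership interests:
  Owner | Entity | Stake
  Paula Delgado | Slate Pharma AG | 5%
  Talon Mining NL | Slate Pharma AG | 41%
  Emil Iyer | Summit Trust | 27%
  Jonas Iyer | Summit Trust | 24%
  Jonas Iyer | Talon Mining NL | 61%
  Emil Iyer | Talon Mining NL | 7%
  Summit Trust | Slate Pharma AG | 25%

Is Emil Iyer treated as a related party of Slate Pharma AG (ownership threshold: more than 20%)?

Yes

By sibling attribution (R3), Emil Iyer is treated as also owning Jonas Iyer's interest in Talon Mining NL, giving 7% + 61% = 68%.
By sibling attribution (R3), Emil Iyer is treated as also owning Jonas Iyer's interest in Summit Trust, giving 27% + 24% = 51%.
Chain via Talon Mining NL (R1): 68% × 41% = 27.88% of Slate Pharma AG.
Chain via Summit Trust (R1): 51% × 25% = 12.75% of Slate Pharma AG.
Aggregating (R2): 27.88% + 12.75% = 40.63%.
40.63% exceeds the 20% threshold, so Emil is a related party to Slate Pharma AG.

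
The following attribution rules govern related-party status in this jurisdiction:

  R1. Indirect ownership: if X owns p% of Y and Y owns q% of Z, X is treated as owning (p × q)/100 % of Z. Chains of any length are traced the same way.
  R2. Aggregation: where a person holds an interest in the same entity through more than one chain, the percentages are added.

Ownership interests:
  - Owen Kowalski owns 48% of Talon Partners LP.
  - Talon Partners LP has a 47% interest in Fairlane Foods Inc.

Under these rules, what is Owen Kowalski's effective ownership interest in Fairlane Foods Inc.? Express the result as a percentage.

22.56%

Chain via Talon Partners LP (R1): 48% × 47% = 22.56% of Fairlane Foods Inc.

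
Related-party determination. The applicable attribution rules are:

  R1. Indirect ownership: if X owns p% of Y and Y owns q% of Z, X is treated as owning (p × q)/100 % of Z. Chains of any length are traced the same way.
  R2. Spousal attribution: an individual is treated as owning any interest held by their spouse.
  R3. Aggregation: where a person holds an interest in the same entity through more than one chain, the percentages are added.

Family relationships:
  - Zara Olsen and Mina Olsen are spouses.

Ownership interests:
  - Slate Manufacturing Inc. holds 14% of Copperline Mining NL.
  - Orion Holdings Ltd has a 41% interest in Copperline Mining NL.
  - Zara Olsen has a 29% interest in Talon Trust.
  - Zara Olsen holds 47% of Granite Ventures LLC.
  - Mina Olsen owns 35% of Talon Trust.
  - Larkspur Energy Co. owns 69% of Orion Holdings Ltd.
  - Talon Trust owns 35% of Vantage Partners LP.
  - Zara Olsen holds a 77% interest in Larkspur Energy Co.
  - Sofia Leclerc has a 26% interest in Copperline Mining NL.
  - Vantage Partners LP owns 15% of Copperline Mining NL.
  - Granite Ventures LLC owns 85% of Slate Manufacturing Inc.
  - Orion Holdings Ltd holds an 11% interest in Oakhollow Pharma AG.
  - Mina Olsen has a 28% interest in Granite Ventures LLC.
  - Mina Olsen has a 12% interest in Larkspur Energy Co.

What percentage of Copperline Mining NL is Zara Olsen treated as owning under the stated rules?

By spousal attribution (R2), Zara Olsen is treated as also owning Mina Olsen's interest in Talon Trust, giving 29% + 35% = 64%.
By spousal attribution (R2), Zara Olsen is treated as also owning Mina Olsen's interest in Granite Ventures LLC, giving 47% + 28% = 75%.
By spousal attribution (R2), Zara Olsen is treated as also owning Mina Olsen's interest in Larkspur Energy Co, giving 77% + 12% = 89%.
Chain via Talon Trust → Vantage Partners LP (R1): 64% × 35% × 15% = 3.36% of Copperline Mining NL.
Chain via Granite Ventures LLC → Slate Manufacturing Inc. (R1): 75% × 85% × 14% = 8.925% of Copperline Mining NL.
Chain via Larkspur Energy Co. → Orion Holdings Ltd (R1): 89% × 69% × 41% = 25.1781% of Copperline Mining NL.
Aggregating (R3): 3.36% + 8.925% + 25.1781% = 37.4631%.

37.4631%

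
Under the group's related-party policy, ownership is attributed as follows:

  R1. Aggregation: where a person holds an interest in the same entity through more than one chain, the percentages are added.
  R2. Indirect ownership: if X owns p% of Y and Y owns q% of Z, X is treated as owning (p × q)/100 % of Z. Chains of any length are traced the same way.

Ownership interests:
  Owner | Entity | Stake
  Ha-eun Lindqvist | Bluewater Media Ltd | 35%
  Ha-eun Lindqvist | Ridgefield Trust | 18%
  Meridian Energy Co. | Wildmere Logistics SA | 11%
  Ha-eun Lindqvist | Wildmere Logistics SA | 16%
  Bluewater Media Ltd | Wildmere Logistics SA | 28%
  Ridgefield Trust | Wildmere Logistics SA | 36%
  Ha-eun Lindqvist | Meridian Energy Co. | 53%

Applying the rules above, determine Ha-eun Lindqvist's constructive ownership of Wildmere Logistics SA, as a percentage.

38.11%

Chain via Meridian Energy Co. (R2): 53% × 11% = 5.83% of Wildmere Logistics SA.
Chain via Ridgefield Trust (R2): 18% × 36% = 6.48% of Wildmere Logistics SA.
Chain via Bluewater Media Ltd (R2): 35% × 28% = 9.8% of Wildmere Logistics SA.
Direct interest in Wildmere Logistics SA: 16%.
Aggregating (R1): 5.83% + 6.48% + 9.8% + 16% = 38.11%.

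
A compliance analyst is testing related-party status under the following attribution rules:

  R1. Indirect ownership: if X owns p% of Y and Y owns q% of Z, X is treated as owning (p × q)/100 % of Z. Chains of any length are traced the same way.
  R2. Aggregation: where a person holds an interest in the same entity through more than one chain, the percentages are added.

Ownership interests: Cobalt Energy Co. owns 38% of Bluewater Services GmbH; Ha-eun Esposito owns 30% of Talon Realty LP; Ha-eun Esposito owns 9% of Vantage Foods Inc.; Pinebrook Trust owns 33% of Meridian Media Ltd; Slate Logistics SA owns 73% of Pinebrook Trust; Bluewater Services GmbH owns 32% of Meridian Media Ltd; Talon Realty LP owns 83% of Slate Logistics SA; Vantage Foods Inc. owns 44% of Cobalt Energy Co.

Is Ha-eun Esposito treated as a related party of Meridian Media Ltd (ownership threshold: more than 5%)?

Yes

Chain via Vantage Foods Inc. → Cobalt Energy Co. → Bluewater Services GmbH (R1): 9% × 44% × 38% × 32% = 0.481536% of Meridian Media Ltd.
Chain via Talon Realty LP → Slate Logistics SA → Pinebrook Trust (R1): 30% × 83% × 73% × 33% = 5.99841% of Meridian Media Ltd.
Aggregating (R2): 0.481536% + 5.99841% = 6.479946%.
6.479946% exceeds the 5% threshold, so Ha-eun is a related party to Meridian Media Ltd.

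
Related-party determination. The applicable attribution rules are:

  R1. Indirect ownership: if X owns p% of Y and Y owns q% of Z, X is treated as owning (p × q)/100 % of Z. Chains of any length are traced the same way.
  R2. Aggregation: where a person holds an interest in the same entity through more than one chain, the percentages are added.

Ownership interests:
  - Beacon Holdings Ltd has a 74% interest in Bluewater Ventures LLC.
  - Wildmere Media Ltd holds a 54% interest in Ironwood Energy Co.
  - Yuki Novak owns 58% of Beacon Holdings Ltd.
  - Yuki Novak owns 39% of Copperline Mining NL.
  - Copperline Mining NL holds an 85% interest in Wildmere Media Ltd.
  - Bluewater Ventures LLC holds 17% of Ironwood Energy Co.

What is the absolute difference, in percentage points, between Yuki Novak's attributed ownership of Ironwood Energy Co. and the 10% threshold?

15.1974

Chain via Beacon Holdings Ltd → Bluewater Ventures LLC (R1): 58% × 74% × 17% = 7.2964% of Ironwood Energy Co.
Chain via Copperline Mining NL → Wildmere Media Ltd (R1): 39% × 85% × 54% = 17.901% of Ironwood Energy Co.
Aggregating (R2): 7.2964% + 17.901% = 25.1974%.
25.1974% exceeds the 10% threshold by 15.1974 percentage points.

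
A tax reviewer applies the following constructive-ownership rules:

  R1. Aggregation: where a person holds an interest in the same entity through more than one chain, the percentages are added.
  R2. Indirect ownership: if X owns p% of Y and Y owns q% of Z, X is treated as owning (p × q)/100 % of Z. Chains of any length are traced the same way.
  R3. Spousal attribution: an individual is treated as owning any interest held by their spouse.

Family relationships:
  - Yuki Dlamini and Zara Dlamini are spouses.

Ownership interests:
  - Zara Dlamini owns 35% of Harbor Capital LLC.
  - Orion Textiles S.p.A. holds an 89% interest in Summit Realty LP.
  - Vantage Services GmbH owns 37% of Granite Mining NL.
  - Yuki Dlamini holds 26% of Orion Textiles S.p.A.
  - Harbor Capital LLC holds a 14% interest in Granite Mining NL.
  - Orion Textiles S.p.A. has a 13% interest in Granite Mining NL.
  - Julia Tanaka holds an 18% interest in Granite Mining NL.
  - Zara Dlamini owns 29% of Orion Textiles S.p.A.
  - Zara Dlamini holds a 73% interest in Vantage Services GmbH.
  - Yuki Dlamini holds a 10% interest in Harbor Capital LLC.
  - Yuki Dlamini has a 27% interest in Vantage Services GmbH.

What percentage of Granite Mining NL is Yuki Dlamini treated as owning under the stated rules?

By spousal attribution (R3), Yuki Dlamini is treated as also owning Zara Dlamini's interest in Vantage Services GmbH, giving 27% + 73% = 100%.
By spousal attribution (R3), Yuki Dlamini is treated as also owning Zara Dlamini's interest in Orion Textiles S.p.A, giving 26% + 29% = 55%.
By spousal attribution (R3), Yuki Dlamini is treated as also owning Zara Dlamini's interest in Harbor Capital LLC, giving 10% + 35% = 45%.
Chain via Vantage Services GmbH (R2): 100% × 37% = 37% of Granite Mining NL.
Chain via Orion Textiles S.p.A. (R2): 55% × 13% = 7.15% of Granite Mining NL.
Chain via Harbor Capital LLC (R2): 45% × 14% = 6.3% of Granite Mining NL.
Aggregating (R1): 37% + 7.15% + 6.3% = 50.45%.

50.45%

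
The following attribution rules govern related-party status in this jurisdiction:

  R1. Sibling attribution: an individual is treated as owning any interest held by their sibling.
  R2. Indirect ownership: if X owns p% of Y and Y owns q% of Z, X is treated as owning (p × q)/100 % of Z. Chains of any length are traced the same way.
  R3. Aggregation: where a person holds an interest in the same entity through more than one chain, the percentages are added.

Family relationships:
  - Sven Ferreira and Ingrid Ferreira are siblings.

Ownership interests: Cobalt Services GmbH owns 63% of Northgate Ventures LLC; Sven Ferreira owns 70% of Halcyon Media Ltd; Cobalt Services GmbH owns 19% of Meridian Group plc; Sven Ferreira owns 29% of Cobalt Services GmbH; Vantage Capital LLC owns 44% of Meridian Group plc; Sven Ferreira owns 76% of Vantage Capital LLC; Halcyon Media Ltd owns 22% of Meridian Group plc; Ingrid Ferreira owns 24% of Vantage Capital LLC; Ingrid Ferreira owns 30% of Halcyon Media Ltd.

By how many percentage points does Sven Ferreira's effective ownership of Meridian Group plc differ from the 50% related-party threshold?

By sibling attribution (R1), Sven Ferreira is treated as also owning Ingrid Ferreira's interest in Vantage Capital LLC, giving 76% + 24% = 100%.
By sibling attribution (R1), Sven Ferreira is treated as also owning Ingrid Ferreira's interest in Halcyon Media Ltd, giving 70% + 30% = 100%.
Chain via Vantage Capital LLC (R2): 100% × 44% = 44% of Meridian Group plc.
Chain via Halcyon Media Ltd (R2): 100% × 22% = 22% of Meridian Group plc.
Chain via Cobalt Services GmbH (R2): 29% × 19% = 5.51% of Meridian Group plc.
Aggregating (R3): 44% + 22% + 5.51% = 71.51%.
71.51% exceeds the 50% threshold by 21.51 percentage points.

21.51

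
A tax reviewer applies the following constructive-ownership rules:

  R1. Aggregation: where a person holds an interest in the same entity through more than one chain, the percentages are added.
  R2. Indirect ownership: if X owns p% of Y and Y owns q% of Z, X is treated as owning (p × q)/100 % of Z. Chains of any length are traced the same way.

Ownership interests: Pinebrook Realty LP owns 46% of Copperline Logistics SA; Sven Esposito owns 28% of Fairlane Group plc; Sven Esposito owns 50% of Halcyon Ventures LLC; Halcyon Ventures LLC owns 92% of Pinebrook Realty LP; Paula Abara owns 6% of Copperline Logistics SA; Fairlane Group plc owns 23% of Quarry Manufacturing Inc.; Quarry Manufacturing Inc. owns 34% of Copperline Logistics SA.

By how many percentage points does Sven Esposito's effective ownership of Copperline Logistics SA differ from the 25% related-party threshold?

Chain via Fairlane Group plc → Quarry Manufacturing Inc. (R2): 28% × 23% × 34% = 2.1896% of Copperline Logistics SA.
Chain via Halcyon Ventures LLC → Pinebrook Realty LP (R2): 50% × 92% × 46% = 21.16% of Copperline Logistics SA.
Aggregating (R1): 2.1896% + 21.16% = 23.3496%.
23.3496% falls short of the 25% threshold by 1.6504 percentage points.

1.6504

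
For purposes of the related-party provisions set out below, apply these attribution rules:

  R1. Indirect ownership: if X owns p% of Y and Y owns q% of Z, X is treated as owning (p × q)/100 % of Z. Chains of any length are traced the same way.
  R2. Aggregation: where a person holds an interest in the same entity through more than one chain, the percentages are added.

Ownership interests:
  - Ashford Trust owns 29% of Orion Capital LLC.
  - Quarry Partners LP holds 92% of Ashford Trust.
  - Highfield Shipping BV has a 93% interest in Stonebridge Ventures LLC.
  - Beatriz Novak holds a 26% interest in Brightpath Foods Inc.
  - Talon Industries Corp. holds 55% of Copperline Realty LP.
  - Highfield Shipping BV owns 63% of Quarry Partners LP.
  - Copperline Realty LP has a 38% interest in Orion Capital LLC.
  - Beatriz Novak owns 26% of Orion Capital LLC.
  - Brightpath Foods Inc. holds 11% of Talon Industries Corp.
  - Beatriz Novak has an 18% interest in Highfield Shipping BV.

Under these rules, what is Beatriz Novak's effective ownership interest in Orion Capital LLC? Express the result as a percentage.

Chain via Highfield Shipping BV → Quarry Partners LP → Ashford Trust (R1): 18% × 63% × 92% × 29% = 3.025512% of Orion Capital LLC.
Chain via Brightpath Foods Inc. → Talon Industries Corp. → Copperline Realty LP (R1): 26% × 11% × 55% × 38% = 0.59774% of Orion Capital LLC.
Direct interest in Orion Capital LLC: 26%.
Aggregating (R2): 3.025512% + 0.59774% + 26% = 29.623252%.

29.623252%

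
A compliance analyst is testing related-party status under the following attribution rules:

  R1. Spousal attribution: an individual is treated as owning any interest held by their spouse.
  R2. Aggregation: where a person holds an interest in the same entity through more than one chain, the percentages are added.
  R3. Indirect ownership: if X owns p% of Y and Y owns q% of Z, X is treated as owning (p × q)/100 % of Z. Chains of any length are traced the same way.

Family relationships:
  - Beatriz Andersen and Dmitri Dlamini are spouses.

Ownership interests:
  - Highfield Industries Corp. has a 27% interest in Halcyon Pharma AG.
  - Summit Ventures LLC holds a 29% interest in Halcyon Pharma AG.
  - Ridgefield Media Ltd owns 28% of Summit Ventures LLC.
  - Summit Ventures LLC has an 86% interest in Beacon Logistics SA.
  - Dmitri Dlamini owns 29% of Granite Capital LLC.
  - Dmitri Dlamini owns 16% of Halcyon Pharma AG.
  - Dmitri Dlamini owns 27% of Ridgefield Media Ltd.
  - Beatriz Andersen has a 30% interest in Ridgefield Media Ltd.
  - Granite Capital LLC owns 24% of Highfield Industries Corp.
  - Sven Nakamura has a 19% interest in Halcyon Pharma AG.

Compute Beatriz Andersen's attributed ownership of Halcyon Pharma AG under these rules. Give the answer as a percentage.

22.5076%

By spousal attribution (R1), Beatriz Andersen is treated as also owning Dmitri Dlamini's interest in Ridgefield Media Ltd, giving 30% + 27% = 57%.
By spousal attribution (R1), Beatriz Andersen is treated as owning Dmitri Dlamini's 29% interest in Granite Capital LLC.
By spousal attribution (R1), Beatriz Andersen is treated as owning Dmitri Dlamini's 16% interest in Halcyon Pharma AG.
Chain via Ridgefield Media Ltd → Summit Ventures LLC (R3): 57% × 28% × 29% = 4.6284% of Halcyon Pharma AG.
Chain via Granite Capital LLC → Highfield Industries Corp. (R3): 29% × 24% × 27% = 1.8792% of Halcyon Pharma AG.
Direct interest in Halcyon Pharma AG: 16%.
Aggregating (R2): 4.6284% + 1.8792% + 16% = 22.5076%.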